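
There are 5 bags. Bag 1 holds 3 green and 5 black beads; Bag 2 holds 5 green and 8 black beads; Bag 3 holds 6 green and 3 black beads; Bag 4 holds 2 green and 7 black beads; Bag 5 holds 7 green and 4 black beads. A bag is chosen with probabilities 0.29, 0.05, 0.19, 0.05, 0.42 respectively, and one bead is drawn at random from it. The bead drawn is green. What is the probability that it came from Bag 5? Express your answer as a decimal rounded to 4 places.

Posterior probability ≈ 0.5014

Tabulate prior·likelihood by source: [1] prior 0.29, lik 0.375, product 0.1087; [2] prior 0.05, lik 0.3846, product 0.01923; [3] prior 0.19, lik 0.6667, product 0.1267; [4] prior 0.05, lik 0.2222, product 0.01111; [5] prior 0.42, lik 0.6364, product 0.2673.
Normalizing constant = 0.53303; the posterior for Bag 5 is its product over the sum, 0.2673/0.53303 = 0.5014.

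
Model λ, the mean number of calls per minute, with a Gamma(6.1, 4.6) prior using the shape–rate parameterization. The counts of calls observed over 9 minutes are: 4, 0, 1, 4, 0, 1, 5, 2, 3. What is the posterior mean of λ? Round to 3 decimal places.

The Poisson likelihood adds the total count to the shape and the number of exposure periods to the rate. Here ∑xᵢ = 20 and n = 9, so shape 6.1→26.1 and rate 4.6→13.6.
E[λ | data] = 26.1/13.6 = 1.919.

Posterior mean ≈ 1.919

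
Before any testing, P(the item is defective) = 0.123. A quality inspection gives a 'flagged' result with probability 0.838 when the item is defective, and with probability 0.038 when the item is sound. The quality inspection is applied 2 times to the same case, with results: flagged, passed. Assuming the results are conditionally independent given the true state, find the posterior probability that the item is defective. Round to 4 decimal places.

Posterior P(H) ≈ 0.3425

Let H be the event that the item is defective; start with P(H) = 0.123. P('flagged'|H) = 0.838, P('flagged'|¬H) = 0.038.
Update on result 1 ('flagged'): P(H) ← 0.838·0.1230 / (0.838·0.1230 + 0.038·0.8770) = 0.10307/0.13640 = 0.7557.
Update on result 2 ('passed'): P(H) ← 0.162·0.7557 / (0.162·0.7557 + 0.962·0.2443) = 0.12242/0.35746 = 0.3425.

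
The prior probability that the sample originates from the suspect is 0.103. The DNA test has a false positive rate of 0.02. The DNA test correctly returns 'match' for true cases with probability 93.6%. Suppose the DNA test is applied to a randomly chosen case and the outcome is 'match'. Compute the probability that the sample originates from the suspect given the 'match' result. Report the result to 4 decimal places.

P(H | E) ≈ 0.8431

Write H for 'the sample originates from the suspect'. Prior odds H:¬H = 0.103/0.897 = 0.11483. For the 'match' outcome, the likelihood ratio is 0.936/0.02 = 46.800.
Posterior odds = 0.11483 × 46.800 = 5.3739, so P(H|E) = 5.3739/(1+5.3739) = 0.8431.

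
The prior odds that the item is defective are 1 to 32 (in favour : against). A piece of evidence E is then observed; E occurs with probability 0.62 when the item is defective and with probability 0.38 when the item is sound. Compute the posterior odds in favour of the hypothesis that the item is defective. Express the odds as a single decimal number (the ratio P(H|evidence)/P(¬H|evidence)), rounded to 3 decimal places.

Posterior odds ≈ 0.051

Prior odds = 1/32 = 0.031250.
Likelihood ratio for E = 0.62/0.38 = 1.6316.
Posterior odds = prior odds × LR = 0.050987.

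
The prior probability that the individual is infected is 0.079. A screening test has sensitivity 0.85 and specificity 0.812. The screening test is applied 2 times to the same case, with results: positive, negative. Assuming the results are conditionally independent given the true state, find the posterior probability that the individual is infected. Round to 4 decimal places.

Posterior P(H) ≈ 0.0669

Let H be the event that the individual is infected; start with P(H) = 0.079. P('positive'|H) = 0.85, P('positive'|¬H) = 0.188.
Update on result 1 ('positive'): P(H) ← 0.85·0.0790 / (0.85·0.0790 + 0.188·0.9210) = 0.067150/0.24030 = 0.2794.
Update on result 2 ('negative'): P(H) ← 0.15·0.2794 / (0.15·0.2794 + 0.812·0.7206) = 0.041917/0.62701 = 0.0669.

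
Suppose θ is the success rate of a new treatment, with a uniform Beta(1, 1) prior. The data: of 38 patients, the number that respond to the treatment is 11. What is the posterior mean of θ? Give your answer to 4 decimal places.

Observing 11 successes and 27 failures updates Beta(1, 1) by adding the success and failure counts to the two shape parameters: α = 1+11 = 12, β = 1+27 = 28.
Posterior mean = α/(α+β) = 12/40 = 0.3000.

Posterior mean ≈ 0.3000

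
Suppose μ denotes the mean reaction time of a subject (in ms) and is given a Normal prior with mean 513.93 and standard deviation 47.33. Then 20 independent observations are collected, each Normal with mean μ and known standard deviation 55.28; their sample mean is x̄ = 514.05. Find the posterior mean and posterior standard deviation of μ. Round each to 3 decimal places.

Prior precision 1/τ₀² = 1/47.33² = 0.00044640; data precision n/σ² = 20/55.28² = 0.00654476.
Posterior precision = 0.00044640 + 0.00654476 = 0.00699117, giving posterior SD = 1/√0.00699117 = 11.960.
Posterior mean = (0.00044640·513.93 + 0.00654476·514.05) / 0.00699117 = 514.042.

Posterior mean ≈ 514.042; posterior SD ≈ 11.960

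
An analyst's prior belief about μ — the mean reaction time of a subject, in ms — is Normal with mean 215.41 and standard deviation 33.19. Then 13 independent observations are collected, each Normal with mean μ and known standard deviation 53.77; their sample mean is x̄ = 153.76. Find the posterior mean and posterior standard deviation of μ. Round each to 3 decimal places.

Prior precision 1/τ₀² = 1/33.19² = 0.00090779; data precision n/σ² = 13/53.77² = 0.00449638.
Posterior precision = 0.00090779 + 0.00449638 = 0.00540417, giving posterior SD = 1/√0.00540417 = 13.603.
Posterior mean = (0.00090779·215.41 + 0.00449638·153.76) / 0.00540417 = 164.116.

Posterior mean ≈ 164.116; posterior SD ≈ 13.603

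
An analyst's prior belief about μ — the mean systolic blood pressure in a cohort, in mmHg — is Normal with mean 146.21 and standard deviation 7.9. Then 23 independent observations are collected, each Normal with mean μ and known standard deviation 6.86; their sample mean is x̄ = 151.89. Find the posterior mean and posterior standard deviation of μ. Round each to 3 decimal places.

Posterior mean ≈ 151.710; posterior SD ≈ 1.408

With known σ, the Normal prior is conjugate. Weight on the data is w = (n/σ²)/(n/σ² + 1/τ₀²) = 0.488742/(0.488742+0.0160231) = 0.96826.
Posterior mean = w·x̄ + (1−w)·μ₀ = 0.96826·151.89 + 0.031744·146.21 = 151.710. Posterior variance = 1/(0.488742+0.0160231) = 1.98112, so SD = 1.408.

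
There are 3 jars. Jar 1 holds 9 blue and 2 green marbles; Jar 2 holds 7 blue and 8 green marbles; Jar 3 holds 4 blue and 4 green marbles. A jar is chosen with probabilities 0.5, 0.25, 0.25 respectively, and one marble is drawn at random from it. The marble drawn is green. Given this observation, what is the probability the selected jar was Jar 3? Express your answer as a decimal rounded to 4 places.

Posterior probability ≈ 0.3579

P(green|Jar 1) = 0.1818; P(green|Jar 2) = 0.5333; P(green|Jar 3) = 0.5.
Prior × likelihood for each source: 0.5·0.1818=0.09091, 0.25·0.5333=0.1333, 0.25·0.5=0.1250. Summing gives P(green) = 0.34924.
P(Jar 3 | green) = 0.1250 / 0.34924 = 0.3579.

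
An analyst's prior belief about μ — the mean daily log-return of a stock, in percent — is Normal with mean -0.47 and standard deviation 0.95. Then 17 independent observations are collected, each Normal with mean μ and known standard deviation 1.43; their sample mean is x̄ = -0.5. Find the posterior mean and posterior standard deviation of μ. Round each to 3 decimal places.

Posterior mean ≈ -0.496; posterior SD ≈ 0.326

Prior precision 1/τ₀² = 1/0.95² = 1.10803; data precision n/σ² = 17/1.43² = 8.31336.
Posterior precision = 1.10803 + 8.31336 = 9.42140, giving posterior SD = 1/√9.42140 = 0.326.
Posterior mean = (1.10803·-0.47 + 8.31336·-0.5) / 9.42140 = -0.496.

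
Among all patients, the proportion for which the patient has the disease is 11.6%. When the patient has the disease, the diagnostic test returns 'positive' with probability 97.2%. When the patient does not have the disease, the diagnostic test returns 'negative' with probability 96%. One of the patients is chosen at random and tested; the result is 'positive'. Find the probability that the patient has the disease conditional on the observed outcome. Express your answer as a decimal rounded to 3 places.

Let H be the event that the patient has the disease. P(H) = 0.116, so P(¬H) = 0.884. With E the 'positive' result, P(E|H) = 0.972 and P(E|¬H) = 0.04.
P(E) = 0.972·0.116 + 0.04·0.884 = 0.11275 + 0.035360 = 0.14811.
By Bayes' theorem, P(H|E) = 0.11275 / 0.14811 = 0.761.

P(H | E) ≈ 0.761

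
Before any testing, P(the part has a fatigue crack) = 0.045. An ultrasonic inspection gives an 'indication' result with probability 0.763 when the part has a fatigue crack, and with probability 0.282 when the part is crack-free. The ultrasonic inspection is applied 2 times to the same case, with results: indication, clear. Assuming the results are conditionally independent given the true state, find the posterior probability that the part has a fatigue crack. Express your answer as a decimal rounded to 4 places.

Let H be the event that the part has a fatigue crack; start with P(H) = 0.045. P('indication'|H) = 0.763, P('indication'|¬H) = 0.282.
Update on result 1 ('indication'): P(H) ← 0.763·0.0450 / (0.763·0.0450 + 0.282·0.9550) = 0.034335/0.30364 = 0.1131.
Update on result 2 ('clear'): P(H) ← 0.237·0.1131 / (0.237·0.1131 + 0.718·0.8869) = 0.026799/0.66361 = 0.0404.

Posterior P(H) ≈ 0.0404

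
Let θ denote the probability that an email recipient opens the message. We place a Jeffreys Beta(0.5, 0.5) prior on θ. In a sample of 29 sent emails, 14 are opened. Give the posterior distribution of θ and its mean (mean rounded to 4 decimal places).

Observing 14 successes and 15 failures updates Beta(0.5, 0.5) by adding the success and failure counts to the two shape parameters: α = 0.5+14 = 14.5, β = 0.5+15 = 15.5.
E[θ | data] = 14.5/(14.5+15.5) = 0.4833.

Posterior: Beta(14.5, 15.5); mean ≈ 0.4833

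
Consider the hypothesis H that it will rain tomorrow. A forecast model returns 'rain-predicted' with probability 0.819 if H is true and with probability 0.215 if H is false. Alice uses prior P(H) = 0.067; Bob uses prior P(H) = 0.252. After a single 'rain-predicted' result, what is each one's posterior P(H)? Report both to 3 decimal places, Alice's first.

Alice: 0.215; Bob: 0.562

The likelihood ratio for a 'rain-predicted' result is 0.819/0.215 = 3.8093.
Alice: prior odds 0.067/0.933 = 0.071811; posterior odds 0.27355; posterior probability 0.215.
Bob: prior odds 0.252/0.748 = 0.33690; posterior odds 1.2833; posterior probability 0.562.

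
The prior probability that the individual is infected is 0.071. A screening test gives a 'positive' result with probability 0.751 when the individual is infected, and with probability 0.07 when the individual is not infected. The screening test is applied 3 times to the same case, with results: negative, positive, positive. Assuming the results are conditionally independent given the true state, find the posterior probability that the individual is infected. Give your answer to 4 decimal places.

Posterior P(H) ≈ 0.7020

With H the event that the individual is infected, the joint likelihood of the observed sequence is P(data|H) = 0.249·0.751·0.751 = 0.14044 and P(data|¬H) = 0.93·0.07·0.07 = 0.0045570.
Bayes: P(H|data) = 0.071·0.14044 / (0.071·0.14044 + 0.929·0.0045570) = 0.0099710/0.014204 = 0.7020.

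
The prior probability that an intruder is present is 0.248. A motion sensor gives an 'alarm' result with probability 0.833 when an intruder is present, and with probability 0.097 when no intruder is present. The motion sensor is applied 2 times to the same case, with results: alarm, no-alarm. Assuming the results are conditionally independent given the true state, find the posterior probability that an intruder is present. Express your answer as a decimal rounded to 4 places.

With H the event that an intruder is present, the joint likelihood of the observed sequence is P(data|H) = 0.833·0.167 = 0.13911 and P(data|¬H) = 0.097·0.903 = 0.087591.
Bayes: P(H|data) = 0.248·0.13911 / (0.248·0.13911 + 0.752·0.087591) = 0.034500/0.10037 = 0.3437.

Posterior P(H) ≈ 0.3437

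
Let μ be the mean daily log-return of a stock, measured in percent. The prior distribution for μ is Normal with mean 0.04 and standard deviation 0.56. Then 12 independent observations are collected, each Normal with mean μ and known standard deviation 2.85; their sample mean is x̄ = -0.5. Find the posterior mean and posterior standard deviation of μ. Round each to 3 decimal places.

Prior precision 1/τ₀² = 1/0.56² = 3.18878; data precision n/σ² = 12/2.85² = 1.47738.
Posterior precision = 3.18878 + 1.47738 = 4.66615, giving posterior SD = 1/√4.66615 = 0.463.
Posterior mean = (3.18878·0.04 + 1.47738·-0.5) / 4.66615 = -0.131.

Posterior mean ≈ -0.131; posterior SD ≈ 0.463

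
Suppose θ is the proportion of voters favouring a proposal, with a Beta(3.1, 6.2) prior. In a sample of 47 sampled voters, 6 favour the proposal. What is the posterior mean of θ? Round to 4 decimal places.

Posterior mean ≈ 0.1616

Observing 6 successes and 41 failures updates Beta(3.1, 6.2) by adding the success and failure counts to the two shape parameters: α = 3.1+6 = 9.1, β = 6.2+41 = 47.2.
Posterior mean = α/(α+β) = 9.1/56.3 = 0.1616.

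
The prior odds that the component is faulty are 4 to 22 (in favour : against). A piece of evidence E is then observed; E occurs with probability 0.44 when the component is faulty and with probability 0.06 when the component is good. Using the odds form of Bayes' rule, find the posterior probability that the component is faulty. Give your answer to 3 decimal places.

Prior odds = 4/22 = 0.18182.
Likelihood ratio for E = 0.44/0.06 = 7.3333.
Posterior odds = prior odds × LR = 1.3333.
Posterior probability = odds/(1+odds) = 1.3333/2.3333 = 0.571.

Posterior probability ≈ 0.571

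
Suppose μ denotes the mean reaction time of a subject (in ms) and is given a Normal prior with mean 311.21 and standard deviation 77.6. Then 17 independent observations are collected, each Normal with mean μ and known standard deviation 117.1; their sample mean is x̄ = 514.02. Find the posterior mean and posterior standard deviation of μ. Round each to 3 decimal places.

Prior precision 1/τ₀² = 1/77.6² = 0.00016606; data precision n/σ² = 17/117.1² = 0.00123975.
Posterior precision = 0.00016606 + 0.00123975 = 0.00140582, giving posterior SD = 1/√0.00140582 = 26.671.
Posterior mean = (0.00016606·311.21 + 0.00123975·514.02) / 0.00140582 = 490.063.

Posterior mean ≈ 490.063; posterior SD ≈ 26.671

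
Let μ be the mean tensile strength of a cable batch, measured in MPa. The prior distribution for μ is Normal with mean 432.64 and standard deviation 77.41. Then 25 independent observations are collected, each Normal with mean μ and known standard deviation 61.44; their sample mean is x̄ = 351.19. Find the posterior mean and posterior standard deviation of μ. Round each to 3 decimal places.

Posterior mean ≈ 353.192; posterior SD ≈ 12.136

Prior precision 1/τ₀² = 1/77.41² = 0.00016688; data precision n/σ² = 25/61.44² = 0.00662274.
Posterior precision = 0.00016688 + 0.00662274 = 0.00678962, giving posterior SD = 1/√0.00678962 = 12.136.
Posterior mean = (0.00016688·432.64 + 0.00662274·351.19) / 0.00678962 = 353.192.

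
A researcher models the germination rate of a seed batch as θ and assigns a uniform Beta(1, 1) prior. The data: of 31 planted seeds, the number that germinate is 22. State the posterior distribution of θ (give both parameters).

Observing 22 successes and 9 failures updates Beta(1, 1) by adding the success and failure counts to the two shape parameters: α = 1+22 = 23, β = 1+9 = 10.

Posterior: Beta(23, 10)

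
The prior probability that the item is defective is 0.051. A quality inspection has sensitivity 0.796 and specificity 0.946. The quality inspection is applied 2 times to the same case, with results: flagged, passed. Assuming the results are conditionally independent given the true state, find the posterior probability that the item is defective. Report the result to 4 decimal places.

Let H be the event that the item is defective; start with P(H) = 0.051. P('flagged'|H) = 0.796, P('flagged'|¬H) = 0.054.
Update on result 1 ('flagged'): P(H) ← 0.796·0.0510 / (0.796·0.0510 + 0.054·0.9490) = 0.040596/0.091842 = 0.4420.
Update on result 2 ('passed'): P(H) ← 0.204·0.4420 / (0.204·0.4420 + 0.946·0.5580) = 0.090172/0.61802 = 0.1459.

Posterior P(H) ≈ 0.1459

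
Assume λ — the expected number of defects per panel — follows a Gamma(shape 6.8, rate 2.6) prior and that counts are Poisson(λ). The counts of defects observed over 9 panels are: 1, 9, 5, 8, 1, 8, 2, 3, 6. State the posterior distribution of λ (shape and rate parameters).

Posterior: Gamma(shape=49.8, rate=11.6)

Total count ∑xᵢ = 43 over n = 9 panels.
Gamma is conjugate to the Poisson likelihood: posterior is Gamma(shape = 6.8+43 = 49.8, rate = 2.6+9 = 11.6).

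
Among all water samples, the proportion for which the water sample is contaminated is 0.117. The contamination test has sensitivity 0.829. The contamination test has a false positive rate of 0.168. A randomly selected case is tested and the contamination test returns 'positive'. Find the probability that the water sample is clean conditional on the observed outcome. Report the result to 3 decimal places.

Write H for 'the water sample is contaminated'. Prior odds H:¬H = 0.117/0.883 = 0.13250. For the 'positive' outcome, the likelihood ratio is 0.829/0.168 = 4.9345.
Posterior odds = 0.13250 × 4.9345 = 0.65384, so P(H|E) = 0.65384/(1+0.65384) = 0.395. Then P(¬H|E) = 1 − 0.395 = 0.605.

P(¬H | E) ≈ 0.605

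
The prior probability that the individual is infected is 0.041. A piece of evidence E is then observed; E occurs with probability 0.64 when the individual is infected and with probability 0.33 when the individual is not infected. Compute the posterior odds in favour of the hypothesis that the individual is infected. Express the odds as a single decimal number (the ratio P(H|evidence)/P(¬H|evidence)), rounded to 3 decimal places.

Prior odds = 0.041/(1−0.041) = 0.042753. In log-odds, ln(0.042753) = -3.1523.
Add log likelihood ratio: ln(1.9394) = 0.66238.
Posterior log-odds = -2.4899, so posterior odds = exp(-2.4899) = 0.082915.

Posterior odds ≈ 0.083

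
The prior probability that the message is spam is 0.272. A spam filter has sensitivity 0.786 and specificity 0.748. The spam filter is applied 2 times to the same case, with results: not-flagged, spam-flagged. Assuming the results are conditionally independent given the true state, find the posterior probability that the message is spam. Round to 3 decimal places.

With H the event that the message is spam, the joint likelihood of the observed sequence is P(data|H) = 0.214·0.786 = 0.16820 and P(data|¬H) = 0.748·0.252 = 0.18850.
Bayes: P(H|data) = 0.272·0.16820 / (0.272·0.16820 + 0.728·0.18850) = 0.045751/0.18298 = 0.2500.

Posterior P(H) ≈ 0.250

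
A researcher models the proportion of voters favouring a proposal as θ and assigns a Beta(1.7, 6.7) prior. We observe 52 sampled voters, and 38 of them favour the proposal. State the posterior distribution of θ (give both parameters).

The binomial likelihood is conjugate to the Beta prior: with 38 successes and 14 failures, the posterior is Beta(1.7+38, 6.7+14) = Beta(39.7, 20.7).

Posterior: Beta(39.7, 20.7)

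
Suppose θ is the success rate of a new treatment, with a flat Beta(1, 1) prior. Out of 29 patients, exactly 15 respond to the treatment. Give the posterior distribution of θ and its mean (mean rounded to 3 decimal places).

Posterior: Beta(16, 15); mean ≈ 0.516

The binomial likelihood is conjugate to the Beta prior: with 15 successes and 14 failures, the posterior is Beta(1+15, 1+14) = Beta(16, 15).
Posterior mean = α/(α+β) = 16/31 = 0.516.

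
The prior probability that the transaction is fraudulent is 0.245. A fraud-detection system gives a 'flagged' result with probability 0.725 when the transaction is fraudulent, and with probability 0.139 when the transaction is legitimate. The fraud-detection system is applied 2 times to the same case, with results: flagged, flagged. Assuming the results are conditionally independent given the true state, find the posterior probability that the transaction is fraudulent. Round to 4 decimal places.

Posterior P(H) ≈ 0.8983

Let H be the event that the transaction is fraudulent; start with P(H) = 0.245. P('flagged'|H) = 0.725, P('flagged'|¬H) = 0.139.
Update on result 1 ('flagged'): P(H) ← 0.725·0.2450 / (0.725·0.2450 + 0.139·0.7550) = 0.17763/0.28257 = 0.6286.
Update on result 2 ('flagged'): P(H) ← 0.725·0.6286 / (0.725·0.6286 + 0.139·0.3714) = 0.45574/0.50736 = 0.8983.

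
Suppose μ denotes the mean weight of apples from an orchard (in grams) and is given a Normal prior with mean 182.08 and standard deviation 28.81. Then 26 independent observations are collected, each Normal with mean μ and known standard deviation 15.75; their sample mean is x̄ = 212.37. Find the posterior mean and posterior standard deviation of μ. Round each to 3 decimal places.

Posterior mean ≈ 212.026; posterior SD ≈ 3.071

Prior precision 1/τ₀² = 1/28.81² = 0.00120480; data precision n/σ² = 26/15.75² = 0.104812.
Posterior precision = 0.00120480 + 0.104812 = 0.106017, giving posterior SD = 1/√0.106017 = 3.071.
Posterior mean = (0.00120480·182.08 + 0.104812·212.37) / 0.106017 = 212.026.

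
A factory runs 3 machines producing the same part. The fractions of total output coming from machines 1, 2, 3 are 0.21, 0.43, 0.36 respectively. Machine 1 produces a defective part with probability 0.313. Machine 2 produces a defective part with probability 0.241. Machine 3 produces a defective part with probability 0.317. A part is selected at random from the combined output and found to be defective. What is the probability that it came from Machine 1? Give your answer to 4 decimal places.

P(defective|M1) = 0.313; P(defective|M2) = 0.241; P(defective|M3) = 0.317.
Prior × likelihood for each source: 0.21·0.313=0.06573, 0.43·0.241=0.1036, 0.36·0.317=0.1141. Summing gives P(defective) = 0.28348.
P(Machine 1 | defective) = 0.06573 / 0.28348 = 0.2319.

Posterior probability ≈ 0.2319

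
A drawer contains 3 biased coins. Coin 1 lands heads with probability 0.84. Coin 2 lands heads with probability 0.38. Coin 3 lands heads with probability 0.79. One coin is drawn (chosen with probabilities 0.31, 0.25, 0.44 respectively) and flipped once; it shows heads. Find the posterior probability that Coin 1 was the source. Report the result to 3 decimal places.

Posterior probability ≈ 0.370

P(heads|C1) = 0.84; P(heads|C2) = 0.38; P(heads|C3) = 0.79.
Prior × likelihood for each source: 0.31·0.84=0.2604, 0.25·0.38=0.09500, 0.44·0.79=0.3476. Summing gives P(heads) = 0.70300.
P(Coin 1 | heads) = 0.2604 / 0.70300 = 0.370.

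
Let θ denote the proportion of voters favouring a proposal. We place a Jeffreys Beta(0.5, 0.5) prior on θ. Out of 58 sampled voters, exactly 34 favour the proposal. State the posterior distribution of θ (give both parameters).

Posterior: Beta(34.5, 24.5)

The binomial likelihood is conjugate to the Beta prior: with 34 successes and 24 failures, the posterior is Beta(0.5+34, 0.5+24) = Beta(34.5, 24.5).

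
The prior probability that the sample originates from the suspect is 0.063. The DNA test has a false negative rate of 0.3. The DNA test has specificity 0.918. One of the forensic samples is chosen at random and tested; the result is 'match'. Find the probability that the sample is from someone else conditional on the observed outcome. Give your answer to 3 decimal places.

Let H be the event that the sample originates from the suspect. P(H) = 0.063, so P(¬H) = 0.937. With E the 'match' result, P(E|H) = 0.7 and P(E|¬H) = 0.082.
P(E) = 0.7·0.063 + 0.082·0.937 = 0.044100 + 0.076834 = 0.12093.
By Bayes' theorem, P(H|E) = 0.044100 / 0.12093 = 0.365. Hence P(¬H|E) = 1 − 0.365 = 0.635.

P(¬H | E) ≈ 0.635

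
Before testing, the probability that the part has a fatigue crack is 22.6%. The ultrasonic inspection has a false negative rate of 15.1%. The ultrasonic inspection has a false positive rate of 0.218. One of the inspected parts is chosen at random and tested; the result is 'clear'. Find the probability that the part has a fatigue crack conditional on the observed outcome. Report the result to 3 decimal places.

P(H | E) ≈ 0.053

Write H for 'the part has a fatigue crack'. Prior odds H:¬H = 0.226/0.774 = 0.29199. For the 'clear' outcome, the likelihood ratio is 0.151/0.782 = 0.19309.
Posterior odds = 0.29199 × 0.19309 = 0.056382, so P(H|E) = 0.056382/(1+0.056382) = 0.053.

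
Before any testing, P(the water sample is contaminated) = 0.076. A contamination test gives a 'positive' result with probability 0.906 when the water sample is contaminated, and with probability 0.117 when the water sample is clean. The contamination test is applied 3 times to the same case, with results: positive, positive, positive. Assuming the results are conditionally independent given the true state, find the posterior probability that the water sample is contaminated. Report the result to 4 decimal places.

Posterior P(H) ≈ 0.9745

Let H be the event that the water sample is contaminated; start with P(H) = 0.076. P('positive'|H) = 0.906, P('positive'|¬H) = 0.117.
Update on result 1 ('positive'): P(H) ← 0.906·0.0760 / (0.906·0.0760 + 0.117·0.9240) = 0.068856/0.17696 = 0.3891.
Update on result 2 ('positive'): P(H) ← 0.906·0.3891 / (0.906·0.3891 + 0.117·0.6109) = 0.35252/0.42400 = 0.8314.
Update on result 3 ('positive'): P(H) ← 0.906·0.8314 / (0.906·0.8314 + 0.117·0.1686) = 0.75327/0.77299 = 0.9745.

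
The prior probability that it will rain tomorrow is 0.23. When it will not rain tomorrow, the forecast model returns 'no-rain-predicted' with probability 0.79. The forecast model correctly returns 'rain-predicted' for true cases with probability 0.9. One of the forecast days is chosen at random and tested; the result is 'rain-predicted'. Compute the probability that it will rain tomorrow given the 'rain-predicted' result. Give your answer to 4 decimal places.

P(H | E) ≈ 0.5614

Write H for 'it will rain tomorrow'. Prior odds H:¬H = 0.23/0.77 = 0.29870. For the 'rain-predicted' outcome, the likelihood ratio is 0.9/0.21 = 4.2857.
Posterior odds = 0.29870 × 4.2857 = 1.2801, so P(H|E) = 1.2801/(1+1.2801) = 0.5614.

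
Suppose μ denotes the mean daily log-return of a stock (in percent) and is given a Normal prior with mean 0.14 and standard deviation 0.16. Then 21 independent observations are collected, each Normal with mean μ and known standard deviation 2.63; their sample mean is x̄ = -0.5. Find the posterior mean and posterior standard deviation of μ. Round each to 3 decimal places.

Posterior mean ≈ 0.094; posterior SD ≈ 0.154

With known σ, the Normal prior is conjugate. Weight on the data is w = (n/σ²)/(n/σ² + 1/τ₀²) = 3.03604/(3.03604+39.0625) = 0.072118.
Posterior mean = w·x̄ + (1−w)·μ₀ = 0.072118·-0.5 + 0.92788·0.14 = 0.094. Posterior variance = 1/(3.03604+39.0625) = 0.0237538, so SD = 0.154.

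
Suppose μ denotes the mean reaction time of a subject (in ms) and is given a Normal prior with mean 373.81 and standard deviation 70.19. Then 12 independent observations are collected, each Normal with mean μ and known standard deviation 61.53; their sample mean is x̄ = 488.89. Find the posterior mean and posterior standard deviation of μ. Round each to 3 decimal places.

Posterior mean ≈ 481.964; posterior SD ≈ 17.219

Prior precision 1/τ₀² = 1/70.19² = 0.00020298; data precision n/σ² = 12/61.53² = 0.00316962.
Posterior precision = 0.00020298 + 0.00316962 = 0.00337260, giving posterior SD = 1/√0.00337260 = 17.219.
Posterior mean = (0.00020298·373.81 + 0.00316962·488.89) / 0.00337260 = 481.964.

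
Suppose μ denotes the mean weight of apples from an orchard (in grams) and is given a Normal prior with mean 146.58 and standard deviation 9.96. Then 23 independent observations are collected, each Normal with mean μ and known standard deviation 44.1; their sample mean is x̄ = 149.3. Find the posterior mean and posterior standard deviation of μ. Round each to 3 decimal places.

Prior precision 1/τ₀² = 1/9.96² = 0.0100805; data precision n/σ² = 23/44.1² = 0.0118263.
Posterior precision = 0.0100805 + 0.0118263 = 0.0219068, giving posterior SD = 1/√0.0219068 = 6.756.
Posterior mean = (0.0100805·146.58 + 0.0118263·149.3) / 0.0219068 = 148.048.

Posterior mean ≈ 148.048; posterior SD ≈ 6.756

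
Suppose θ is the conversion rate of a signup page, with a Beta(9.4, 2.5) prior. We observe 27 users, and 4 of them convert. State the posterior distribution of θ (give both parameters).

Observing 4 successes and 23 failures updates Beta(9.4, 2.5) by adding the success and failure counts to the two shape parameters: α = 9.4+4 = 13.4, β = 2.5+23 = 25.5.

Posterior: Beta(13.4, 25.5)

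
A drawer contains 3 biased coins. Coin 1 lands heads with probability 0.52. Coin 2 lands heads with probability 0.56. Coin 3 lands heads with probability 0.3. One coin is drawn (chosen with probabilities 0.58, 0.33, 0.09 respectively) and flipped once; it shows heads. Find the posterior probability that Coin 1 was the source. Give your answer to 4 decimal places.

Posterior probability ≈ 0.5875

Tabulate prior·likelihood by source: [1] prior 0.58, lik 0.52, product 0.3016; [2] prior 0.33, lik 0.56, product 0.1848; [3] prior 0.09, lik 0.3, product 0.02700.
Normalizing constant = 0.51340; the posterior for Coin 1 is its product over the sum, 0.3016/0.51340 = 0.5875.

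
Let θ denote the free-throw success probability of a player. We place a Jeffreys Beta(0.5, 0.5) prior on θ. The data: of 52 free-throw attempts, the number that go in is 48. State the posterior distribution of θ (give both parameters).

The binomial likelihood is conjugate to the Beta prior: with 48 successes and 4 failures, the posterior is Beta(0.5+48, 0.5+4) = Beta(48.5, 4.5).

Posterior: Beta(48.5, 4.5)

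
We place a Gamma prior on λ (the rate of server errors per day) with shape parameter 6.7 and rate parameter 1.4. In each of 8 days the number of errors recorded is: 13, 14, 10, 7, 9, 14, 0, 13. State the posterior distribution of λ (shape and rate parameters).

Posterior: Gamma(shape=86.7, rate=9.4)

The Poisson likelihood adds the total count to the shape and the number of exposure periods to the rate. Here ∑xᵢ = 80 and n = 8, so shape 6.7→86.7 and rate 1.4→9.4.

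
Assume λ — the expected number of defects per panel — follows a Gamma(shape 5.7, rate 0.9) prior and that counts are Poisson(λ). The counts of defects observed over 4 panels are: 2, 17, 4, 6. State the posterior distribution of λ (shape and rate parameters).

The Poisson likelihood adds the total count to the shape and the number of exposure periods to the rate. Here ∑xᵢ = 29 and n = 4, so shape 5.7→34.7 and rate 0.9→4.9.

Posterior: Gamma(shape=34.7, rate=4.9)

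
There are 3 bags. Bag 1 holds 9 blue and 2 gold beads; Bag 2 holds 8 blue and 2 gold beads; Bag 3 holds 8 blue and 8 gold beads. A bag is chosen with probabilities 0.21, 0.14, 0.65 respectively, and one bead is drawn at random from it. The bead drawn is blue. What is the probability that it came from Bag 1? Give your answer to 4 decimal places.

Tabulate prior·likelihood by source: [1] prior 0.21, lik 0.8182, product 0.1718; [2] prior 0.14, lik 0.8, product 0.1120; [3] prior 0.65, lik 0.5, product 0.3250.
Normalizing constant = 0.60882; the posterior for Bag 1 is its product over the sum, 0.1718/0.60882 = 0.2822.

Posterior probability ≈ 0.2822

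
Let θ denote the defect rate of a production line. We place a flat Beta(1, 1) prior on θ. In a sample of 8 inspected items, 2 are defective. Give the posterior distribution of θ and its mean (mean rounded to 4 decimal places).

Observing 2 successes and 6 failures updates Beta(1, 1) by adding the success and failure counts to the two shape parameters: α = 1+2 = 3, β = 1+6 = 7.
E[θ | data] = 3/(3+7) = 0.3000.

Posterior: Beta(3, 7); mean ≈ 0.3000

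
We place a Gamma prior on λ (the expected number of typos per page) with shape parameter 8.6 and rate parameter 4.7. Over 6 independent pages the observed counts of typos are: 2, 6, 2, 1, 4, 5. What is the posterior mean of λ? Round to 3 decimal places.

Total count ∑xᵢ = 20 over n = 6 pages.
Gamma is conjugate to the Poisson likelihood: posterior is Gamma(shape = 8.6+20 = 28.6, rate = 4.7+6 = 10.7).
Posterior mean = shape/rate = 28.6/10.7 = 2.673.

Posterior mean ≈ 2.673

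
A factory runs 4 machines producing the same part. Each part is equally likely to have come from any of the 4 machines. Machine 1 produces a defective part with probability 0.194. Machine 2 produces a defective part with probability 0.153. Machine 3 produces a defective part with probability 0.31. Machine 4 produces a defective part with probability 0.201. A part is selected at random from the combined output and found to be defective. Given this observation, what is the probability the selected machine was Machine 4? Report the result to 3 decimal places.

Posterior probability ≈ 0.234

Tabulate prior·likelihood by source: [1] prior 0.25, lik 0.194, product 0.04850; [2] prior 0.25, lik 0.153, product 0.03825; [3] prior 0.25, lik 0.31, product 0.07750; [4] prior 0.25, lik 0.201, product 0.05025.
Normalizing constant = 0.21450; the posterior for Machine 4 is its product over the sum, 0.05025/0.21450 = 0.234.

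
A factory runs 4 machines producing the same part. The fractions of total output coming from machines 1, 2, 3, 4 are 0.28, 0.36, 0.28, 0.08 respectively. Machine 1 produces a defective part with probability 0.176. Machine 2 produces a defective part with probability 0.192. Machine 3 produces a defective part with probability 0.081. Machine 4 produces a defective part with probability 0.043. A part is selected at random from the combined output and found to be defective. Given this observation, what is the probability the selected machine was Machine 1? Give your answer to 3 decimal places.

Tabulate prior·likelihood by source: [1] prior 0.28, lik 0.176, product 0.04928; [2] prior 0.36, lik 0.192, product 0.06912; [3] prior 0.28, lik 0.081, product 0.02268; [4] prior 0.08, lik 0.043, product 0.003440.
Normalizing constant = 0.14452; the posterior for Machine 1 is its product over the sum, 0.04928/0.14452 = 0.341.

Posterior probability ≈ 0.341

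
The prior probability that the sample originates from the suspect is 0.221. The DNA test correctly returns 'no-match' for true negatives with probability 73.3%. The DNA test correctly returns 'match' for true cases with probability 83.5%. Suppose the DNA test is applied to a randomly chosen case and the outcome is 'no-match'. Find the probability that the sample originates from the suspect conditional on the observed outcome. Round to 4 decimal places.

P(H | E) ≈ 0.0600

Let H be the event that the sample originates from the suspect. P(H) = 0.221, so P(¬H) = 0.779. With E the 'no-match' result, P(E|H) = 0.165 and P(E|¬H) = 0.733.
P(E) = 0.165·0.221 + 0.733·0.779 = 0.036465 + 0.57101 = 0.60747.
By Bayes' theorem, P(H|E) = 0.036465 / 0.60747 = 0.0600.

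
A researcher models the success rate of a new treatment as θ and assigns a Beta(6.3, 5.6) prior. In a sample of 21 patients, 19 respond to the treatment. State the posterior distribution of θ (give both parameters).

The binomial likelihood is conjugate to the Beta prior: with 19 successes and 2 failures, the posterior is Beta(6.3+19, 5.6+2) = Beta(25.3, 7.6).

Posterior: Beta(25.3, 7.6)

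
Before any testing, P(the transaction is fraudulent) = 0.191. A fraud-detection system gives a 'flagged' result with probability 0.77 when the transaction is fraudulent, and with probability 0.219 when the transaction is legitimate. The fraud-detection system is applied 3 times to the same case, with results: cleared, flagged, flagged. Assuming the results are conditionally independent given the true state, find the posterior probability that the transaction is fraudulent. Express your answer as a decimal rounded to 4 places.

With H the event that the transaction is fraudulent, the joint likelihood of the observed sequence is P(data|H) = 0.23·0.77·0.77 = 0.13637 and P(data|¬H) = 0.781·0.219·0.219 = 0.037458.
Bayes: P(H|data) = 0.191·0.13637 / (0.191·0.13637 + 0.809·0.037458) = 0.026046/0.056349 = 0.4622.

Posterior P(H) ≈ 0.4622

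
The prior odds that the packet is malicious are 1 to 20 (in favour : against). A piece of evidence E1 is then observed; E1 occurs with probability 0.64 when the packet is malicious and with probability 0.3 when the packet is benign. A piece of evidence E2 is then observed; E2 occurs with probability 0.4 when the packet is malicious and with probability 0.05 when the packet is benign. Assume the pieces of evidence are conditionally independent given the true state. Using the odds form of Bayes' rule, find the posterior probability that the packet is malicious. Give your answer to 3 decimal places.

Posterior probability ≈ 0.460

Prior odds = 1/20 = 0.050000. In log-odds, ln(0.050000) = -2.9957.
Add log likelihood ratios: ln(2.1333) + ln(8.0000) = 2.8371.
Posterior log-odds = -0.15861, so posterior odds = exp(-0.15861) = 0.85333. Converting, P(H|E) = 0.85333/1.8533 = 0.460.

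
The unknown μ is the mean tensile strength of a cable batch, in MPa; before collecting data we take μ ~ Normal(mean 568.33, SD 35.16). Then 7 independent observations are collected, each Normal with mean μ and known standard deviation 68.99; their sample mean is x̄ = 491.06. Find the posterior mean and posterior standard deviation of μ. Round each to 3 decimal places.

Prior precision 1/τ₀² = 1/35.16² = 0.00080891; data precision n/σ² = 7/68.99² = 0.00147071.
Posterior precision = 0.00080891 + 0.00147071 = 0.00227962, giving posterior SD = 1/√0.00227962 = 20.944.
Posterior mean = (0.00080891·568.33 + 0.00147071·491.06) / 0.00227962 = 518.479.

Posterior mean ≈ 518.479; posterior SD ≈ 20.944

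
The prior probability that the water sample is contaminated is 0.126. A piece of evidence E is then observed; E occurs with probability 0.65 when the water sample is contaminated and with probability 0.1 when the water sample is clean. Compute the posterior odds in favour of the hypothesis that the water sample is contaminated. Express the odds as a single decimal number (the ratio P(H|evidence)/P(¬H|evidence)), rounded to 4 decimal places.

Posterior odds ≈ 0.9371

Prior odds = 0.126/(1−0.126) = 0.14416.
Likelihood ratio for E = 0.65/0.1 = 6.5000.
Posterior odds = prior odds × LR = 0.93707.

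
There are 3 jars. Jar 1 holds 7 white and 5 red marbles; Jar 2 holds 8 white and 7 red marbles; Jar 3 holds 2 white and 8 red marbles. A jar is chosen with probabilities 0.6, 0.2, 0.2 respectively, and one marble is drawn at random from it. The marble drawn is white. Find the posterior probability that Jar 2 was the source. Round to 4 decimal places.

Posterior probability ≈ 0.2148

P(white|Jar 1) = 0.5833; P(white|Jar 2) = 0.5333; P(white|Jar 3) = 0.2.
Prior × likelihood for each source: 0.6·0.5833=0.3500, 0.2·0.5333=0.1067, 0.2·0.2=0.04000. Summing gives P(white) = 0.49667.
P(Jar 2 | white) = 0.1067 / 0.49667 = 0.2148.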